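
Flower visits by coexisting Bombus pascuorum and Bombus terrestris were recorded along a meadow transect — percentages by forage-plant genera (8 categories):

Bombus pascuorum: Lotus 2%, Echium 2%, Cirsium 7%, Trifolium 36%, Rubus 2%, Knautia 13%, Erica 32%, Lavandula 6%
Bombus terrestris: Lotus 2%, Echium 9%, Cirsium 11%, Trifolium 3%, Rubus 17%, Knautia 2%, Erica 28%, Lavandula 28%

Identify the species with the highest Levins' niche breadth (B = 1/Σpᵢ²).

Convert percentages to proportions (divide by 100).
Σp_pascᵢ² = 0.02² + 0.02² + 0.07² + 0.36² + 0.02² + 0.13² + 0.32² + 0.06² = 0.0004 + 0.0004 + 0.0049 + 0.1296 + 0.0004 + 0.0169 + 0.1024 + 0.0036 = 0.2586
B_pasc = 1 / 0.2586 = 3.8670
Σp_terrᵢ² = 0.02² + 0.09² + 0.11² + 0.03² + 0.17² + 0.02² + 0.28² + 0.28² = 0.0004 + 0.0081 + 0.0121 + 0.0009 + 0.0289 + 0.0004 + 0.0784 + 0.0784 = 0.2076
B_terr = 1 / 0.2076 = 4.8170
Highest B → broadest niche (most generalist): Bombus terrestris (B = 4.82).

Bombus terrestris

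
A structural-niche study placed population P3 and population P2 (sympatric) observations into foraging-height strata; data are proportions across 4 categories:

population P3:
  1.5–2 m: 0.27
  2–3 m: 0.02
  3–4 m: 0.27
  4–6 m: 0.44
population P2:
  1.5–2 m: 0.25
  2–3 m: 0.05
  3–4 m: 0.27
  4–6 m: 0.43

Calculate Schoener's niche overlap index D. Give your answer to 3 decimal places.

Σ|p₁ᵢ − p₂ᵢ| = 0.02 + 0.03 + 0.00 + 0.01 = 0.06
D = 1 − ½ × 0.06 = 1 − 0.030 = 0.97000

0.970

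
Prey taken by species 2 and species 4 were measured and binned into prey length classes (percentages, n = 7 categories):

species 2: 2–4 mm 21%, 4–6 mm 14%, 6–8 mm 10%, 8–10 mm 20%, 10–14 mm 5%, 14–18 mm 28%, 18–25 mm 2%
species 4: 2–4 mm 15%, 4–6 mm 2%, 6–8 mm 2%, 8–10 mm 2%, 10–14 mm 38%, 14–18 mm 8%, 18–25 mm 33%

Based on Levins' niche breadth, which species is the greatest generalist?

species 2

Convert percentages to proportions (divide by 100).
Σp_2ᵢ² = 0.21² + 0.14² + 0.10² + 0.20² + 0.05² + 0.28² + 0.02² = 0.0441 + 0.0196 + 0.0100 + 0.0400 + 0.0025 + 0.0784 + 0.0004 = 0.1950
B_2 = 1 / 0.1950 = 5.1282
Σp_4ᵢ² = 0.15² + 0.02² + 0.02² + 0.02² + 0.38² + 0.08² + 0.33² = 0.0225 + 0.0004 + 0.0004 + 0.0004 + 0.1444 + 0.0064 + 0.1089 = 0.2834
B_4 = 1 / 0.2834 = 3.5286
Highest B → broadest niche (most generalist): species 2 (B = 5.13).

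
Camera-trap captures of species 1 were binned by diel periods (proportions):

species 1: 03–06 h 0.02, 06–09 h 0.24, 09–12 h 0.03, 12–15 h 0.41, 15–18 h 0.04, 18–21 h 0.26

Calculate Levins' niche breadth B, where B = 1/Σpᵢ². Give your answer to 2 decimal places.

3.38

Σpᵢ² = 0.02² + 0.24² + 0.03² + 0.41² + 0.04² + 0.26² = 0.0004 + 0.0576 + 0.0009 + 0.1681 + 0.0016 + 0.0676 = 0.2962
B = 1 / 0.2962 = 3.3761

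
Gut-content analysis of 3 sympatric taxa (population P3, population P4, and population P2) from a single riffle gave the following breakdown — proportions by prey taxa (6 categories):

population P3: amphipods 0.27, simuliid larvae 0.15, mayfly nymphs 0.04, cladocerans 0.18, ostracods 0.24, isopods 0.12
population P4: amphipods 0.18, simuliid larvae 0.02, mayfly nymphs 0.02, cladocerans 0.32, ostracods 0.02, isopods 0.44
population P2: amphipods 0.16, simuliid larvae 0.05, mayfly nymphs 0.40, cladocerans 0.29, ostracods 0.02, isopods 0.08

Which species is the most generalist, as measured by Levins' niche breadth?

Σp_P3ᵢ² = 0.27² + 0.15² + 0.04² + 0.18² + 0.24² + 0.12² = 0.0729 + 0.0225 + 0.0016 + 0.0324 + 0.0576 + 0.0144 = 0.2014
B_P3 = 1 / 0.2014 = 4.9652
Σp_P4ᵢ² = 0.18² + 0.02² + 0.02² + 0.32² + 0.02² + 0.44² = 0.0324 + 0.0004 + 0.0004 + 0.1024 + 0.0004 + 0.1936 = 0.3296
B_P4 = 1 / 0.3296 = 3.0340
Σp_P2ᵢ² = 0.16² + 0.05² + 0.40² + 0.29² + 0.02² + 0.08² = 0.0256 + 0.0025 + 0.1600 + 0.0841 + 0.0004 + 0.0064 = 0.2790
B_P2 = 1 / 0.2790 = 3.5842
Highest B → broadest niche (most generalist): population P3 (B = 4.97).

population P3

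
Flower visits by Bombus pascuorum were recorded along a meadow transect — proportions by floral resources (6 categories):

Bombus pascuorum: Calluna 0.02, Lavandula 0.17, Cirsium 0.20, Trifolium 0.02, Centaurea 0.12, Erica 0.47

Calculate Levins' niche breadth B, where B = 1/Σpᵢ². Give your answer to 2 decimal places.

3.28

Σpᵢ² = 0.02² + 0.17² + 0.20² + 0.02² + 0.12² + 0.47² = 0.0004 + 0.0289 + 0.0400 + 0.0004 + 0.0144 + 0.2209 = 0.3050
B = 1 / 0.3050 = 3.2787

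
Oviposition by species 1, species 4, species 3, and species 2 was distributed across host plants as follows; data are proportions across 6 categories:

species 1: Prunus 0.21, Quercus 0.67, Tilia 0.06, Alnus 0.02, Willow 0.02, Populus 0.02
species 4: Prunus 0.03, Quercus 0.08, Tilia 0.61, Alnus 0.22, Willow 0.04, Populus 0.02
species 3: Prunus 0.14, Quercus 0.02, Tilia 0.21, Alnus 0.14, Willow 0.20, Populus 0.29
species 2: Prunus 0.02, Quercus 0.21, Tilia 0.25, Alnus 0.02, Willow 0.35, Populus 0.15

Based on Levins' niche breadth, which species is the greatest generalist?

species 3

Σp_1ᵢ² = 0.21² + 0.67² + 0.06² + 0.02² + 0.02² + 0.02² = 0.0441 + 0.4489 + 0.0036 + 0.0004 + 0.0004 + 0.0004 = 0.4978
B_1 = 1 / 0.4978 = 2.0088
Σp_4ᵢ² = 0.03² + 0.08² + 0.61² + 0.22² + 0.04² + 0.02² = 0.0009 + 0.0064 + 0.3721 + 0.0484 + 0.0016 + 0.0004 = 0.4298
B_4 = 1 / 0.4298 = 2.3267
Σp_3ᵢ² = 0.14² + 0.02² + 0.21² + 0.14² + 0.20² + 0.29² = 0.0196 + 0.0004 + 0.0441 + 0.0196 + 0.0400 + 0.0841 = 0.2078
B_3 = 1 / 0.2078 = 4.8123
Σp_2ᵢ² = 0.02² + 0.21² + 0.25² + 0.02² + 0.35² + 0.15² = 0.0004 + 0.0441 + 0.0625 + 0.0004 + 0.1225 + 0.0225 = 0.2524
B_2 = 1 / 0.2524 = 3.9620
Highest B → broadest niche (most generalist): species 3 (B = 4.81).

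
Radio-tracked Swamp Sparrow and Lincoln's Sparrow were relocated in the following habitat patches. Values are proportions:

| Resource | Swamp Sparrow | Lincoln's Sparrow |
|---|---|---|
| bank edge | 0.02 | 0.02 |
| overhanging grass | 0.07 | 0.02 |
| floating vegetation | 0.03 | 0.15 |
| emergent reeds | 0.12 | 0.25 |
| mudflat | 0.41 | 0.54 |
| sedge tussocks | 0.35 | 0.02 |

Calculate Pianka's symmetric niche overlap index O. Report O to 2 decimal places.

0.77

Σ p₁ᵢp₂ᵢ = 0.0004 + 0.0014 + 0.0045 + 0.0300 + 0.2214 + 0.0070 = 0.2647
Σp_1ᵢ² = 0.02² + 0.07² + 0.03² + 0.12² + 0.41² + 0.35² = 0.0004 + 0.0049 + 0.0009 + 0.0144 + 0.1681 + 0.1225 = 0.3112
Σp_2ᵢ² = 0.02² + 0.02² + 0.15² + 0.25² + 0.54² + 0.02² = 0.0004 + 0.0004 + 0.0225 + 0.0625 + 0.2916 + 0.0004 = 0.3778
O = 0.2647 / √(0.3112 × 0.3778) = 0.2647 / 0.34289 = 0.7720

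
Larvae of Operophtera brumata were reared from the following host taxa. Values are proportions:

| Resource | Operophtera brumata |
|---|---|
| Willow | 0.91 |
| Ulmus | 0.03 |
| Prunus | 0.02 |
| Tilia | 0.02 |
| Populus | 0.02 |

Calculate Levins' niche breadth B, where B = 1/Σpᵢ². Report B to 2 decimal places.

Σpᵢ² = 0.91² + 0.03² + 0.02² + 0.02² + 0.02² = 0.8281 + 0.0009 + 0.0004 + 0.0004 + 0.0004 = 0.8302
B = 1 / 0.8302 = 1.2045

1.20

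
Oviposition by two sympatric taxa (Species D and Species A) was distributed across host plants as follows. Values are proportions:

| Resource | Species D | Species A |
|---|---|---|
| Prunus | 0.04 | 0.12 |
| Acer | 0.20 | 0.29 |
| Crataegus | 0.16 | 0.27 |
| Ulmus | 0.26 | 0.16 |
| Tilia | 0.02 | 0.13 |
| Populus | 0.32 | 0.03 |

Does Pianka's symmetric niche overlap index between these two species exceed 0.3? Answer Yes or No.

Σ p₁ᵢp₂ᵢ = 0.0048 + 0.0580 + 0.0432 + 0.0416 + 0.0026 + 0.0096 = 0.1598
Σp_1ᵢ² = 0.04² + 0.20² + 0.16² + 0.26² + 0.02² + 0.32² = 0.0016 + 0.0400 + 0.0256 + 0.0676 + 0.0004 + 0.1024 = 0.2376
Σp_2ᵢ² = 0.12² + 0.29² + 0.27² + 0.16² + 0.13² + 0.03² = 0.0144 + 0.0841 + 0.0729 + 0.0256 + 0.0169 + 0.0009 = 0.2148
O = 0.1598 / √(0.2376 × 0.2148) = 0.1598 / 0.22591 = 0.7074
O = 0.7074 > 0.3 → Yes.

Yes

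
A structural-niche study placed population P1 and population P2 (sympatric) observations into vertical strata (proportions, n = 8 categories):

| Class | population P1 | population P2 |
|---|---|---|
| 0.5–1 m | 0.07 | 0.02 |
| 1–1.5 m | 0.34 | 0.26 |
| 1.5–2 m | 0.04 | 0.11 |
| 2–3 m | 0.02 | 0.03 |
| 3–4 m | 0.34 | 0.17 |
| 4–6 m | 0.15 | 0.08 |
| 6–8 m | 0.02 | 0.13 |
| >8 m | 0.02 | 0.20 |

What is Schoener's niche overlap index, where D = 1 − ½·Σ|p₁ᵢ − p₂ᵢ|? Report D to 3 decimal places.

0.630

Σ|p₁ᵢ − p₂ᵢ| = 0.05 + 0.08 + 0.07 + 0.01 + 0.17 + 0.07 + 0.11 + 0.18 = 0.74
D = 1 − ½ × 0.74 = 1 − 0.370 = 0.63000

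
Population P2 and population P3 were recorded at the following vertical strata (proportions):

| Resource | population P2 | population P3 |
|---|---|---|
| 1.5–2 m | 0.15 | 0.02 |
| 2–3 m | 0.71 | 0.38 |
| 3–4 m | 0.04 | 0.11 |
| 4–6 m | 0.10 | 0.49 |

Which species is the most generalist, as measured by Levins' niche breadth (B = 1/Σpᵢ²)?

Σp_P2ᵢ² = 0.15² + 0.71² + 0.04² + 0.10² = 0.0225 + 0.5041 + 0.0016 + 0.0100 = 0.5382
B_P2 = 1 / 0.5382 = 1.8580
Σp_P3ᵢ² = 0.02² + 0.38² + 0.11² + 0.49² = 0.0004 + 0.1444 + 0.0121 + 0.2401 = 0.3970
B_P3 = 1 / 0.3970 = 2.5189
Highest B → broadest niche (most generalist): population P3 (B = 2.52).

population P3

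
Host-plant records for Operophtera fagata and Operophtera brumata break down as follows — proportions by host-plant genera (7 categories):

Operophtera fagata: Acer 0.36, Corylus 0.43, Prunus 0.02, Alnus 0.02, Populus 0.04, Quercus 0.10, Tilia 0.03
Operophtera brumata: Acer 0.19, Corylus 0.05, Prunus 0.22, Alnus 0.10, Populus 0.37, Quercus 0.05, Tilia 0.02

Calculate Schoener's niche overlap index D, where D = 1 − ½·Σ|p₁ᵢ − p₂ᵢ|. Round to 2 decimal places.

Σ|p₁ᵢ − p₂ᵢ| = 0.17 + 0.38 + 0.20 + 0.08 + 0.33 + 0.05 + 0.01 = 1.22
D = 1 − ½ × 1.22 = 1 − 0.610 = 0.3900

0.39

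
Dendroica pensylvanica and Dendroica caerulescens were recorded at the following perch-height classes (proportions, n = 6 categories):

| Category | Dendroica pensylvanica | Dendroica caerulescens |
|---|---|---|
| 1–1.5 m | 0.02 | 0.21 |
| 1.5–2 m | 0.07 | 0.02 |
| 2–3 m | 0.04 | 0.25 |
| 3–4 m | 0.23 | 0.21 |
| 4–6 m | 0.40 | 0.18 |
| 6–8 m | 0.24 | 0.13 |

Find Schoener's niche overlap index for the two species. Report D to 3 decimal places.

0.600

Σ|p₁ᵢ − p₂ᵢ| = 0.19 + 0.05 + 0.21 + 0.02 + 0.22 + 0.11 = 0.80
D = 1 − ½ × 0.80 = 1 − 0.400 = 0.60000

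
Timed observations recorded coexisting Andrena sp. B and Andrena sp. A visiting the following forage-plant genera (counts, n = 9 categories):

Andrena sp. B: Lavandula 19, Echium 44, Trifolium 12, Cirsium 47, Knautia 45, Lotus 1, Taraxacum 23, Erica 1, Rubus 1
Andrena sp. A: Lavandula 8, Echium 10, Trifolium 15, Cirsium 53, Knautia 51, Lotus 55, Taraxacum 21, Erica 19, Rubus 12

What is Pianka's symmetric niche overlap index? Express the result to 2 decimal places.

0.73

Proportions for Andrena sp. B (n=193): 19/193=0.0984, 44/193=0.2280, 12/193=0.0622, 47/193=0.2435, 45/193=0.2332, 1/193=0.0052, 23/193=0.1192, 1/193=0.0052, 1/193=0.0052
Proportions for Andrena sp. A (n=244): 8/244=0.0328, 10/244=0.0410, 15/244=0.0615, 53/244=0.2172, 51/244=0.2090, 55/244=0.2254, 21/244=0.0861, 19/244=0.0779, 12/244=0.0492
Σ p₁ᵢp₂ᵢ = 0.003228 + 0.009348 + 0.003825 + 0.052888 + 0.048739 + 0.001172 + 0.010263 + 0.000405 + 0.000256 = 0.130124
Σp_1ᵢ² = 0.0984² + 0.2280² + 0.0622² + 0.2435² + 0.2332² + 0.0052² + 0.1192² + 0.0052² + 0.0052² = 0.009683 + 0.051984 + 0.003869 + 0.059292 + 0.054382 + 0.000027 + 0.014209 + 0.000027 + 0.000027 = 0.193500
Σp_2ᵢ² = 0.0328² + 0.0410² + 0.0615² + 0.2172² + 0.2090² + 0.2254² + 0.0861² + 0.0779² + 0.0492² = 0.001076 + 0.001681 + 0.003782 + 0.047176 + 0.043681 + 0.050805 + 0.007413 + 0.006068 + 0.002421 = 0.164103
O = 0.130124 / √(0.193500 × 0.164103) = 0.130124 / 0.1781963 = 0.7302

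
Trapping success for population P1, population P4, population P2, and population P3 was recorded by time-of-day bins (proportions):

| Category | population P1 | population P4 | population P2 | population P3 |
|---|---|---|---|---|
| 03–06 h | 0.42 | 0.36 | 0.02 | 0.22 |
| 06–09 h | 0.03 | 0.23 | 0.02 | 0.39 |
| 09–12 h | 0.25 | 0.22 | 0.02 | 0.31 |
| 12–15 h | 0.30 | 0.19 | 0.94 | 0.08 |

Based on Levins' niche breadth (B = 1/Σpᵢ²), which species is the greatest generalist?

Σp_P1ᵢ² = 0.42² + 0.03² + 0.25² + 0.30² = 0.1764 + 0.0009 + 0.0625 + 0.0900 = 0.3298
B_P1 = 1 / 0.3298 = 3.0321
Σp_P4ᵢ² = 0.36² + 0.23² + 0.22² + 0.19² = 0.1296 + 0.0529 + 0.0484 + 0.0361 = 0.2670
B_P4 = 1 / 0.2670 = 3.7453
Σp_P2ᵢ² = 0.02² + 0.02² + 0.02² + 0.94² = 0.0004 + 0.0004 + 0.0004 + 0.8836 = 0.8848
B_P2 = 1 / 0.8848 = 1.1302
Σp_P3ᵢ² = 0.22² + 0.39² + 0.31² + 0.08² = 0.0484 + 0.1521 + 0.0961 + 0.0064 = 0.3030
B_P3 = 1 / 0.3030 = 3.3003
Highest B → broadest niche (most generalist): population P4 (B = 3.75).

population P4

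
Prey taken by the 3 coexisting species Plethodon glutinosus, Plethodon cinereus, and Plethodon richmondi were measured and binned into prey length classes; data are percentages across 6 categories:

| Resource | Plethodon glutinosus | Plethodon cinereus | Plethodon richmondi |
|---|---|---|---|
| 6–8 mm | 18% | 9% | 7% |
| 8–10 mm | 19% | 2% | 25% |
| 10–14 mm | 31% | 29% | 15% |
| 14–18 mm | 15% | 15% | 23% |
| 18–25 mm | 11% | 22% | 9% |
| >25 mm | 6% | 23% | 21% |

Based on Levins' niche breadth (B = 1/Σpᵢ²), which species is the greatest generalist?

Convert percentages to proportions (divide by 100).
Σp_glutᵢ² = 0.18² + 0.19² + 0.31² + 0.15² + 0.11² + 0.06² = 0.0324 + 0.0361 + 0.0961 + 0.0225 + 0.0121 + 0.0036 = 0.2028
B_glut = 1 / 0.2028 = 4.9310
Σp_cineᵢ² = 0.09² + 0.02² + 0.29² + 0.15² + 0.22² + 0.23² = 0.0081 + 0.0004 + 0.0841 + 0.0225 + 0.0484 + 0.0529 = 0.2164
B_cine = 1 / 0.2164 = 4.6211
Σp_richᵢ² = 0.07² + 0.25² + 0.15² + 0.23² + 0.09² + 0.21² = 0.0049 + 0.0625 + 0.0225 + 0.0529 + 0.0081 + 0.0441 = 0.1950
B_rich = 1 / 0.1950 = 5.1282
Highest B → broadest niche (most generalist): Plethodon richmondi (B = 5.13).

Plethodon richmondi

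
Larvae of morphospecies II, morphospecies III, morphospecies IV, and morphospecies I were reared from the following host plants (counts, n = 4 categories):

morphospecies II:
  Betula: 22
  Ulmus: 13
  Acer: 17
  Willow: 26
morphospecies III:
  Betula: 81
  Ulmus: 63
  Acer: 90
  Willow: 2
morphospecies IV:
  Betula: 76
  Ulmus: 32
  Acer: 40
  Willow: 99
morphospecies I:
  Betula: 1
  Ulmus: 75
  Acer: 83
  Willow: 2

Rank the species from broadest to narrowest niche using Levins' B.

Proportions for morphospecies II (n=78): 22/78=0.2821, 13/78=0.1667, 17/78=0.2179, 26/78=0.3333
Proportions for morphospecies III (n=236): 81/236=0.3432, 63/236=0.2669, 90/236=0.3814, 2/236=0.0085
Proportions for morphospecies IV (n=247): 76/247=0.3077, 32/247=0.1296, 40/247=0.1619, 99/247=0.4008
Proportions for morphospecies I (n=161): 1/161=0.0062, 75/161=0.4658, 83/161=0.5155, 2/161=0.0124
Σp_IIᵢ² = 0.2821² + 0.1667² + 0.2179² + 0.3333² = 0.079580 + 0.027789 + 0.047480 + 0.111089 = 0.265938
B_II = 1 / 0.265938 = 3.7603
Σp_IIIᵢ² = 0.3432² + 0.2669² + 0.3814² + 0.0085² = 0.117786 + 0.071236 + 0.145466 + 0.000072 = 0.334560
B_III = 1 / 0.334560 = 2.9890
Σp_IVᵢ² = 0.3077² + 0.1296² + 0.1619² + 0.4008² = 0.094679 + 0.016796 + 0.026212 + 0.160641 = 0.298328
B_IV = 1 / 0.298328 = 3.3520
Σp_Iᵢ² = 0.0062² + 0.4658² + 0.5155² + 0.0124² = 0.000038 + 0.216970 + 0.265740 + 0.000154 = 0.482902
B_I = 1 / 0.482902 = 2.0708
Ranking by B (broadest → narrowest): morphospecies II (3.76) > morphospecies IV (3.35) > morphospecies III (2.99) > morphospecies I (2.07)

morphospecies II > morphospecies IV > morphospecies III > morphospecies I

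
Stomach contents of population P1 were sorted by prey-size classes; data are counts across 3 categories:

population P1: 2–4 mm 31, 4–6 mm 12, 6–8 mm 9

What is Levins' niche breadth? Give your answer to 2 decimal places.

2.28

Proportions for population P1 (n=52): 31/52=0.5962, 12/52=0.2308, 9/52=0.1731
Σpᵢ² = 0.5962² + 0.2308² + 0.1731² = 0.355454 + 0.053269 + 0.029964 = 0.438687
B = 1 / 0.438687 = 2.2795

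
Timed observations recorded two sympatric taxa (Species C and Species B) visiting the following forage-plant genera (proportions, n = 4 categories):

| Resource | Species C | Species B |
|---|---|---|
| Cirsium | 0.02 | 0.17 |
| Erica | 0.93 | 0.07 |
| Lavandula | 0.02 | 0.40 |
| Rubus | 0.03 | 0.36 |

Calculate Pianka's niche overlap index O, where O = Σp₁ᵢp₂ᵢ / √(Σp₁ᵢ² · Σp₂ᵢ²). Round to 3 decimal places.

0.165

Σ p₁ᵢp₂ᵢ = 0.0034 + 0.0651 + 0.0080 + 0.0108 = 0.0873
Σp_1ᵢ² = 0.02² + 0.93² + 0.02² + 0.03² = 0.0004 + 0.8649 + 0.0004 + 0.0009 = 0.8666
Σp_2ᵢ² = 0.17² + 0.07² + 0.40² + 0.36² = 0.0289 + 0.0049 + 0.1600 + 0.1296 = 0.3234
O = 0.0873 / √(0.8666 × 0.3234) = 0.0873 / 0.529394 = 0.16491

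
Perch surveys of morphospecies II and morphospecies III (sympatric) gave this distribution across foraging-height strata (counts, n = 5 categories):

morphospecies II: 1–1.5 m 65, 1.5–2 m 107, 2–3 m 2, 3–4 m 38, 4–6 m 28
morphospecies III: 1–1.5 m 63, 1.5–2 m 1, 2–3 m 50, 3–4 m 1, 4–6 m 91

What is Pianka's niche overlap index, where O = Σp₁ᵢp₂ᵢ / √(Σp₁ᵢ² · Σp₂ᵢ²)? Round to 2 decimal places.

Proportions for morphospecies II (n=240): 65/240=0.2708, 107/240=0.4458, 2/240=0.0083, 38/240=0.1583, 28/240=0.1167
Proportions for morphospecies III (n=206): 63/206=0.3058, 1/206=0.0049, 50/206=0.2427, 1/206=0.0049, 91/206=0.4417
Σ p₁ᵢp₂ᵢ = 0.082811 + 0.002184 + 0.002014 + 0.000776 + 0.051546 = 0.139331
Σp_1ᵢ² = 0.2708² + 0.4458² + 0.0083² + 0.1583² + 0.1167² = 0.073333 + 0.198738 + 0.000069 + 0.025059 + 0.013619 = 0.310818
Σp_2ᵢ² = 0.3058² + 0.0049² + 0.2427² + 0.0049² + 0.4417² = 0.093514 + 0.000024 + 0.058903 + 0.000024 + 0.195099 = 0.347564
O = 0.139331 / √(0.310818 × 0.347564) = 0.139331 / 0.3286779 = 0.4239

0.42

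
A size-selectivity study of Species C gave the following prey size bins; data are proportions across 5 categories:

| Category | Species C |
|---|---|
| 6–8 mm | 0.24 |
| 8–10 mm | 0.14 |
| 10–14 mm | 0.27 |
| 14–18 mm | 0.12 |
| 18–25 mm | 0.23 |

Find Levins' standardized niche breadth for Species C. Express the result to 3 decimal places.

0.900

Σpᵢ² = 0.24² + 0.14² + 0.27² + 0.12² + 0.23² = 0.0576 + 0.0196 + 0.0729 + 0.0144 + 0.0529 = 0.2174
B = 1 / 0.2174 = 4.59982
Bₛ = (B − 1)/(n − 1) = (4.59982 − 1)/(5 − 1) = 3.59982/4 = 0.89996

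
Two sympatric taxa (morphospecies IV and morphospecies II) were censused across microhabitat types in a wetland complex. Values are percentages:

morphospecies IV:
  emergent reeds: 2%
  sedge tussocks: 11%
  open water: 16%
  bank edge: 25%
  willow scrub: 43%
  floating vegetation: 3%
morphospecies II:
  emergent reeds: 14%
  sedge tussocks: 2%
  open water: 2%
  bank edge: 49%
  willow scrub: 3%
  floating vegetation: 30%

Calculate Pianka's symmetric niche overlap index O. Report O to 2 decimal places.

0.48

Convert percentages to proportions (divide by 100).
Σ p₁ᵢp₂ᵢ = 0.0028 + 0.0022 + 0.0032 + 0.1225 + 0.0129 + 0.0090 = 0.1526
Σp_1ᵢ² = 0.02² + 0.11² + 0.16² + 0.25² + 0.43² + 0.03² = 0.0004 + 0.0121 + 0.0256 + 0.0625 + 0.1849 + 0.0009 = 0.2864
Σp_2ᵢ² = 0.14² + 0.02² + 0.02² + 0.49² + 0.03² + 0.30² = 0.0196 + 0.0004 + 0.0004 + 0.2401 + 0.0009 + 0.0900 = 0.3514
O = 0.1526 / √(0.2864 × 0.3514) = 0.1526 / 0.31724 = 0.4810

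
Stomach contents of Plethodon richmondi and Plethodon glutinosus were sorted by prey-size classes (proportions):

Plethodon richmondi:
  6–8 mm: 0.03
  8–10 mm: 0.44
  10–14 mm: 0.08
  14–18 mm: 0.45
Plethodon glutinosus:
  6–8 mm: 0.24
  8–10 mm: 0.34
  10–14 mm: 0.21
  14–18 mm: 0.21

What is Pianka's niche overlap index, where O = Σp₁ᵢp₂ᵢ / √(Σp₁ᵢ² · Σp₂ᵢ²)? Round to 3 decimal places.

Σ p₁ᵢp₂ᵢ = 0.0072 + 0.1496 + 0.0168 + 0.0945 = 0.2681
Σp_1ᵢ² = 0.03² + 0.44² + 0.08² + 0.45² = 0.0009 + 0.1936 + 0.0064 + 0.2025 = 0.4034
Σp_2ᵢ² = 0.24² + 0.34² + 0.21² + 0.21² = 0.0576 + 0.1156 + 0.0441 + 0.0441 = 0.2614
O = 0.2681 / √(0.4034 × 0.2614) = 0.2681 / 0.324729 = 0.82561

0.826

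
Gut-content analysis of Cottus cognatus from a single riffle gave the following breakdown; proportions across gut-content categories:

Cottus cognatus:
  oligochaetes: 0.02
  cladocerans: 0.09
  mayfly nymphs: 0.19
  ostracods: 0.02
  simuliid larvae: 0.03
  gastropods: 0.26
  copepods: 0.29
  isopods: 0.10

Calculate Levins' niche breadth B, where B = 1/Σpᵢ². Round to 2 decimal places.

4.82

Σpᵢ² = 0.02² + 0.09² + 0.19² + 0.02² + 0.03² + 0.26² + 0.29² + 0.10² = 0.0004 + 0.0081 + 0.0361 + 0.0004 + 0.0009 + 0.0676 + 0.0841 + 0.0100 = 0.2076
B = 1 / 0.2076 = 4.8170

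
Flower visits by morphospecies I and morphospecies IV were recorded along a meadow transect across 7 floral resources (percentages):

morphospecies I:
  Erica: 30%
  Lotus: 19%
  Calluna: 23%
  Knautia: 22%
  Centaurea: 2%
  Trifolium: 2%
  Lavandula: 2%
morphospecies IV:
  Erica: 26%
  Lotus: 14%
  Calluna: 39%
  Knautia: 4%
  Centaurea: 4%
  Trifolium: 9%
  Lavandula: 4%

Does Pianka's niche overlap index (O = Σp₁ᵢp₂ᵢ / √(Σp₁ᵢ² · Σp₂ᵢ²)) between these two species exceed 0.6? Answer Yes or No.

Convert percentages to proportions (divide by 100).
Σ p₁ᵢp₂ᵢ = 0.0780 + 0.0266 + 0.0897 + 0.0088 + 0.0008 + 0.0018 + 0.0008 = 0.2065
Σp_1ᵢ² = 0.30² + 0.19² + 0.23² + 0.22² + 0.02² + 0.02² + 0.02² = 0.0900 + 0.0361 + 0.0529 + 0.0484 + 0.0004 + 0.0004 + 0.0004 = 0.2286
Σp_2ᵢ² = 0.26² + 0.14² + 0.39² + 0.04² + 0.04² + 0.09² + 0.04² = 0.0676 + 0.0196 + 0.1521 + 0.0016 + 0.0016 + 0.0081 + 0.0016 = 0.2522
O = 0.2065 / √(0.2286 × 0.2522) = 0.2065 / 0.24011 = 0.8600
O = 0.8600 > 0.6 → Yes.

Yes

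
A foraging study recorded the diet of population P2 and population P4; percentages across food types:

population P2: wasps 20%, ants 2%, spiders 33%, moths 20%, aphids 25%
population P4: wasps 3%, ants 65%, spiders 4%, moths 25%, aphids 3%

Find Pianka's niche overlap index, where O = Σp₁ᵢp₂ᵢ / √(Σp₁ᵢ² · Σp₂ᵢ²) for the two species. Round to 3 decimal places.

0.256

Convert percentages to proportions (divide by 100).
Σ p₁ᵢp₂ᵢ = 0.0060 + 0.0130 + 0.0132 + 0.0500 + 0.0075 = 0.0897
Σp_1ᵢ² = 0.20² + 0.02² + 0.33² + 0.20² + 0.25² = 0.0400 + 0.0004 + 0.1089 + 0.0400 + 0.0625 = 0.2518
Σp_2ᵢ² = 0.03² + 0.65² + 0.04² + 0.25² + 0.03² = 0.0009 + 0.4225 + 0.0016 + 0.0625 + 0.0009 = 0.4884
O = 0.0897 / √(0.2518 × 0.4884) = 0.0897 / 0.350684 = 0.25579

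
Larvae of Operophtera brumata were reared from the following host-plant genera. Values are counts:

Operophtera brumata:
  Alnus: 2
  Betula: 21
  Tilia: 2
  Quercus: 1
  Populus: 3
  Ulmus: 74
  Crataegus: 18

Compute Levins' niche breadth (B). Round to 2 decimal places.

2.34

Proportions for Operophtera brumata (n=121): 2/121=0.0165, 21/121=0.1736, 2/121=0.0165, 1/121=0.0083, 3/121=0.0248, 74/121=0.6116, 18/121=0.1488
Σpᵢ² = 0.0165² + 0.1736² + 0.0165² + 0.0083² + 0.0248² + 0.6116² + 0.1488² = 0.000272 + 0.030137 + 0.000272 + 0.000069 + 0.000615 + 0.374055 + 0.022141 = 0.427561
B = 1 / 0.427561 = 2.3388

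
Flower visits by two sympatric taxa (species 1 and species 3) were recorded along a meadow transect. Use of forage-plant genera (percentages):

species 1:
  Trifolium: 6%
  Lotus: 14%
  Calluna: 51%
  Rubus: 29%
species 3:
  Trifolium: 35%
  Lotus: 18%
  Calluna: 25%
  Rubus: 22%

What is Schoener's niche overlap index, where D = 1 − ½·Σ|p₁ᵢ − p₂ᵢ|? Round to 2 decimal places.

Convert percentages to proportions (divide by 100).
Σ|p₁ᵢ − p₂ᵢ| = 0.29 + 0.04 + 0.26 + 0.07 = 0.66
D = 1 − ½ × 0.66 = 1 − 0.330 = 0.6700

0.67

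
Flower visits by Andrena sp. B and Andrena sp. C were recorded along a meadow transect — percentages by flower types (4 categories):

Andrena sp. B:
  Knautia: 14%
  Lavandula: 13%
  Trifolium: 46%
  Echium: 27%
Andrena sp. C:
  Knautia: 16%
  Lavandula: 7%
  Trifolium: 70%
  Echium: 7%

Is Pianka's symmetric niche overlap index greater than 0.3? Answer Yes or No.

Yes

Convert percentages to proportions (divide by 100).
Σ p₁ᵢp₂ᵢ = 0.0224 + 0.0091 + 0.3220 + 0.0189 = 0.3724
Σp_1ᵢ² = 0.14² + 0.13² + 0.46² + 0.27² = 0.0196 + 0.0169 + 0.2116 + 0.0729 = 0.3210
Σp_2ᵢ² = 0.16² + 0.07² + 0.70² + 0.07² = 0.0256 + 0.0049 + 0.4900 + 0.0049 = 0.5254
O = 0.3724 / √(0.3210 × 0.5254) = 0.3724 / 0.41067 = 0.9068
O = 0.9068 > 0.3 → Yes.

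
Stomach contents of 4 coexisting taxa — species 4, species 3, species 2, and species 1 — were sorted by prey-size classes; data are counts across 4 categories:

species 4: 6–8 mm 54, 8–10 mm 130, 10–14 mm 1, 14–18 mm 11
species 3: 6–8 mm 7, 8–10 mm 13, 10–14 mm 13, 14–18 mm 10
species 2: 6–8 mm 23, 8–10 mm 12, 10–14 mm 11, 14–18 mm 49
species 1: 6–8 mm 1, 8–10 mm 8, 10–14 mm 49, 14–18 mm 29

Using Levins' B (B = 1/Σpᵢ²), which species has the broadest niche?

species 3

Proportions for species 4 (n=196): 54/196=0.2755, 130/196=0.6633, 1/196=0.0051, 11/196=0.0561
Proportions for species 3 (n=43): 7/43=0.1628, 13/43=0.3023, 13/43=0.3023, 10/43=0.2326
Proportions for species 2 (n=95): 23/95=0.2421, 12/95=0.1263, 11/95=0.1158, 49/95=0.5158
Proportions for species 1 (n=87): 1/87=0.0115, 8/87=0.0920, 49/87=0.5632, 29/87=0.3333
Σp_4ᵢ² = 0.2755² + 0.6633² + 0.0051² + 0.0561² = 0.075900 + 0.439967 + 0.000026 + 0.003147 = 0.519040
B_4 = 1 / 0.519040 = 1.9266
Σp_3ᵢ² = 0.1628² + 0.3023² + 0.3023² + 0.2326² = 0.026504 + 0.091385 + 0.091385 + 0.054103 = 0.263377
B_3 = 1 / 0.263377 = 3.7968
Σp_2ᵢ² = 0.2421² + 0.1263² + 0.1158² + 0.5158² = 0.058612 + 0.015952 + 0.013410 + 0.266050 = 0.354024
B_2 = 1 / 0.354024 = 2.8247
Σp_1ᵢ² = 0.0115² + 0.0920² + 0.5632² + 0.3333² = 0.000132 + 0.008464 + 0.317194 + 0.111089 = 0.436879
B_1 = 1 / 0.436879 = 2.2890
Highest B → broadest niche (most generalist): species 3 (B = 3.80).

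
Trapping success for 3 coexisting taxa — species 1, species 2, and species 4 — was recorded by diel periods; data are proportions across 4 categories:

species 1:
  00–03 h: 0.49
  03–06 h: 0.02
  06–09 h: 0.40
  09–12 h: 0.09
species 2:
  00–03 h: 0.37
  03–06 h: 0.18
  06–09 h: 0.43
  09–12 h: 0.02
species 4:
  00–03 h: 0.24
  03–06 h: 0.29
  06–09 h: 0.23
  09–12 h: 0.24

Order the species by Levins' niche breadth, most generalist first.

species 4 > species 2 > species 1

Σp_1ᵢ² = 0.49² + 0.02² + 0.40² + 0.09² = 0.2401 + 0.0004 + 0.1600 + 0.0081 = 0.4086
B_1 = 1 / 0.4086 = 2.4474
Σp_2ᵢ² = 0.37² + 0.18² + 0.43² + 0.02² = 0.1369 + 0.0324 + 0.1849 + 0.0004 = 0.3546
B_2 = 1 / 0.3546 = 2.8201
Σp_4ᵢ² = 0.24² + 0.29² + 0.23² + 0.24² = 0.0576 + 0.0841 + 0.0529 + 0.0576 = 0.2522
B_4 = 1 / 0.2522 = 3.9651
Ranking by B (broadest → narrowest): species 4 (3.97) > species 2 (2.82) > species 1 (2.45)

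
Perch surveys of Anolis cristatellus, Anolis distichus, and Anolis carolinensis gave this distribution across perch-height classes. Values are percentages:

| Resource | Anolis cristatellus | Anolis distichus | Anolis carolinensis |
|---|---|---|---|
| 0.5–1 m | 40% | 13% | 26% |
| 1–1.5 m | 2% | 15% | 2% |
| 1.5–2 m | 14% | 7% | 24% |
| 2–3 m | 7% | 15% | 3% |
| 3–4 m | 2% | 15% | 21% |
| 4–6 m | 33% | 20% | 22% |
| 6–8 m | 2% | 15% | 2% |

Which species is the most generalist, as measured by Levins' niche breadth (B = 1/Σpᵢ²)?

Convert percentages to proportions (divide by 100).
Σp_crisᵢ² = 0.40² + 0.02² + 0.14² + 0.07² + 0.02² + 0.33² + 0.02² = 0.1600 + 0.0004 + 0.0196 + 0.0049 + 0.0004 + 0.1089 + 0.0004 = 0.2946
B_cris = 1 / 0.2946 = 3.3944
Σp_distᵢ² = 0.13² + 0.15² + 0.07² + 0.15² + 0.15² + 0.20² + 0.15² = 0.0169 + 0.0225 + 0.0049 + 0.0225 + 0.0225 + 0.0400 + 0.0225 = 0.1518
B_dist = 1 / 0.1518 = 6.5876
Σp_caroᵢ² = 0.26² + 0.02² + 0.24² + 0.03² + 0.21² + 0.22² + 0.02² = 0.0676 + 0.0004 + 0.0576 + 0.0009 + 0.0441 + 0.0484 + 0.0004 = 0.2194
B_caro = 1 / 0.2194 = 4.5579
Highest B → broadest niche (most generalist): Anolis distichus (B = 6.59).

Anolis distichus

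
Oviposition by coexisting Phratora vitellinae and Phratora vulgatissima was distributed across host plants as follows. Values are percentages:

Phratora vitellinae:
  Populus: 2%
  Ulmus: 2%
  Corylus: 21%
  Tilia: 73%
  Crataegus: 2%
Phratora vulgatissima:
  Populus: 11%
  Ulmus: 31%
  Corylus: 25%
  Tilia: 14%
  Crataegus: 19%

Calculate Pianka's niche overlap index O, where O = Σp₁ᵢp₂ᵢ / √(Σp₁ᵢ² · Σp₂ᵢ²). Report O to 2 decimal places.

0.46

Convert percentages to proportions (divide by 100).
Σ p₁ᵢp₂ᵢ = 0.0022 + 0.0062 + 0.0525 + 0.1022 + 0.0038 = 0.1669
Σp_1ᵢ² = 0.02² + 0.02² + 0.21² + 0.73² + 0.02² = 0.0004 + 0.0004 + 0.0441 + 0.5329 + 0.0004 = 0.5782
Σp_2ᵢ² = 0.11² + 0.31² + 0.25² + 0.14² + 0.19² = 0.0121 + 0.0961 + 0.0625 + 0.0196 + 0.0361 = 0.2264
O = 0.1669 / √(0.5782 × 0.2264) = 0.1669 / 0.36181 = 0.4613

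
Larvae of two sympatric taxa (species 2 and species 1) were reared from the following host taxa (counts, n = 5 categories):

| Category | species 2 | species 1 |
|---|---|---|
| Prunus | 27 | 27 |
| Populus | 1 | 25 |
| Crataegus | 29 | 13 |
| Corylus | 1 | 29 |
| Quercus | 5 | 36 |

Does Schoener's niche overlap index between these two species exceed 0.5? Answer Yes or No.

Proportions for species 2 (n=63): 27/63=0.4286, 1/63=0.0159, 29/63=0.4603, 1/63=0.0159, 5/63=0.0794
Proportions for species 1 (n=130): 27/130=0.2077, 25/130=0.1923, 13/130=0.1000, 29/130=0.2231, 36/130=0.2769
Σ|p₁ᵢ − p₂ᵢ| = 0.2209 + 0.1764 + 0.3603 + 0.2072 + 0.1975 = 1.1623
D = 1 − ½ × 1.1623 = 1 − 0.58115 = 0.41885
D = 0.41885 < 0.5 → No.

No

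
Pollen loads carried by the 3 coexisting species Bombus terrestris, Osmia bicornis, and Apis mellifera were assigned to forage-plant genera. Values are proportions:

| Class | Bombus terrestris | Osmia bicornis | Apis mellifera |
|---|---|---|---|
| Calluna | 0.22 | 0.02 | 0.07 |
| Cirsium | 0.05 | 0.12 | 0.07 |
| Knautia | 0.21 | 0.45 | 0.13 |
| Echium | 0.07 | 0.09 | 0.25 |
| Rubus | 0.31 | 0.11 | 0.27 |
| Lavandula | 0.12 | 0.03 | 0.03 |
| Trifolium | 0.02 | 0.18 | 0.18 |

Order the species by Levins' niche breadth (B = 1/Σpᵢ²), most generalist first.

Apis mellifera > Bombus terrestris > Osmia bicornis

Σp_terrᵢ² = 0.22² + 0.05² + 0.21² + 0.07² + 0.31² + 0.12² + 0.02² = 0.0484 + 0.0025 + 0.0441 + 0.0049 + 0.0961 + 0.0144 + 0.0004 = 0.2108
B_terr = 1 / 0.2108 = 4.7438
Σp_bicoᵢ² = 0.02² + 0.12² + 0.45² + 0.09² + 0.11² + 0.03² + 0.18² = 0.0004 + 0.0144 + 0.2025 + 0.0081 + 0.0121 + 0.0009 + 0.0324 = 0.2708
B_bico = 1 / 0.2708 = 3.6928
Σp_mellᵢ² = 0.07² + 0.07² + 0.13² + 0.25² + 0.27² + 0.03² + 0.18² = 0.0049 + 0.0049 + 0.0169 + 0.0625 + 0.0729 + 0.0009 + 0.0324 = 0.1954
B_mell = 1 / 0.1954 = 5.1177
Ranking by B (broadest → narrowest): Apis mellifera (5.12) > Bombus terrestris (4.74) > Osmia bicornis (3.69)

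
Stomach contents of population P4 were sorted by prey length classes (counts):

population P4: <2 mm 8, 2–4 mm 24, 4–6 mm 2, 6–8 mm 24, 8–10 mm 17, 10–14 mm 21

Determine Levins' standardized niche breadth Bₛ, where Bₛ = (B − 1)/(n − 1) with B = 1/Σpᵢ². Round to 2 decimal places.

Proportions for population P4 (n=96): 8/96=0.0833, 24/96=0.2500, 2/96=0.0208, 24/96=0.2500, 17/96=0.1771, 21/96=0.2188
Σpᵢ² = 0.0833² + 0.2500² + 0.0208² + 0.2500² + 0.1771² + 0.2188² = 0.006939 + 0.062500 + 0.000433 + 0.062500 + 0.031364 + 0.047873 = 0.211609
B = 1 / 0.211609 = 4.7257
Bₛ = (B − 1)/(n − 1) = (4.7257 − 1)/(6 − 1) = 3.7257/5 = 0.7451

0.75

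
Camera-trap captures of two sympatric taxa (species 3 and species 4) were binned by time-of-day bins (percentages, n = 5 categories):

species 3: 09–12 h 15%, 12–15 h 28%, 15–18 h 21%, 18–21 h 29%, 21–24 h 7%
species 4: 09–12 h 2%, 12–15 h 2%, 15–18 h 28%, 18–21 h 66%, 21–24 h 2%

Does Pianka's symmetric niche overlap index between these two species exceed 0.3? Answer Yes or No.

Convert percentages to proportions (divide by 100).
Σ p₁ᵢp₂ᵢ = 0.0030 + 0.0056 + 0.0588 + 0.1914 + 0.0014 = 0.2602
Σp_1ᵢ² = 0.15² + 0.28² + 0.21² + 0.29² + 0.07² = 0.0225 + 0.0784 + 0.0441 + 0.0841 + 0.0049 = 0.2340
Σp_2ᵢ² = 0.02² + 0.02² + 0.28² + 0.66² + 0.02² = 0.0004 + 0.0004 + 0.0784 + 0.4356 + 0.0004 = 0.5152
O = 0.2602 / √(0.2340 × 0.5152) = 0.2602 / 0.34721 = 0.7494
O = 0.7494 > 0.3 → Yes.

Yes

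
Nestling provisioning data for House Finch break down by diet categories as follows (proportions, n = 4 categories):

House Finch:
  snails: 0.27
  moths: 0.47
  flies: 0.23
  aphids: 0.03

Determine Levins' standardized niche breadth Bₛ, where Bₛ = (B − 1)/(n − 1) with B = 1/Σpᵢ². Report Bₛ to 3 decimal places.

0.626

Σpᵢ² = 0.27² + 0.47² + 0.23² + 0.03² = 0.0729 + 0.2209 + 0.0529 + 0.0009 = 0.3476
B = 1 / 0.3476 = 2.87687
Bₛ = (B − 1)/(n − 1) = (2.87687 − 1)/(4 − 1) = 1.87687/3 = 0.62562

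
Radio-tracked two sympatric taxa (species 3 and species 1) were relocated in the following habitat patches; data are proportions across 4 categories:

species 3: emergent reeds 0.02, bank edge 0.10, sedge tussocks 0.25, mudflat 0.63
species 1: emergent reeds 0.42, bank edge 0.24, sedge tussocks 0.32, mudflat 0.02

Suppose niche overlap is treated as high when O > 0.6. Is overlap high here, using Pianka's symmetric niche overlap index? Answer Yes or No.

Σ p₁ᵢp₂ᵢ = 0.0084 + 0.0240 + 0.0800 + 0.0126 = 0.1250
Σp_1ᵢ² = 0.02² + 0.10² + 0.25² + 0.63² = 0.0004 + 0.0100 + 0.0625 + 0.3969 = 0.4698
Σp_2ᵢ² = 0.42² + 0.24² + 0.32² + 0.02² = 0.1764 + 0.0576 + 0.1024 + 0.0004 = 0.3368
O = 0.1250 / √(0.4698 × 0.3368) = 0.1250 / 0.39778 = 0.3142
O = 0.3142 < 0.6 → No.

No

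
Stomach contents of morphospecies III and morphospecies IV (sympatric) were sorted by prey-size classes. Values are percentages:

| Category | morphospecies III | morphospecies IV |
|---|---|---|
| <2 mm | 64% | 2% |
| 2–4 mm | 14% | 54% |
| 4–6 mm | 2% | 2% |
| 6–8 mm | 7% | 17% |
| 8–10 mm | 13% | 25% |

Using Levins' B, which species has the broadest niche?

Convert percentages to proportions (divide by 100).
Σp_IIIᵢ² = 0.64² + 0.14² + 0.02² + 0.07² + 0.13² = 0.4096 + 0.0196 + 0.0004 + 0.0049 + 0.0169 = 0.4514
B_III = 1 / 0.4514 = 2.2153
Σp_IVᵢ² = 0.02² + 0.54² + 0.02² + 0.17² + 0.25² = 0.0004 + 0.2916 + 0.0004 + 0.0289 + 0.0625 = 0.3838
B_IV = 1 / 0.3838 = 2.6055
Highest B → broadest niche (most generalist): morphospecies IV (B = 2.61).

morphospecies IV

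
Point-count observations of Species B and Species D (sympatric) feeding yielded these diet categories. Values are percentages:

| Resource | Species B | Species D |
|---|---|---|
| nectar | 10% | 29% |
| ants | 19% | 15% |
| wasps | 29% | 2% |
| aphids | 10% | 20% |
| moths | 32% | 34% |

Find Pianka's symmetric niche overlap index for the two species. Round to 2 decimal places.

Convert percentages to proportions (divide by 100).
Σ p₁ᵢp₂ᵢ = 0.0290 + 0.0285 + 0.0058 + 0.0200 + 0.1088 = 0.1921
Σp_1ᵢ² = 0.10² + 0.19² + 0.29² + 0.10² + 0.32² = 0.0100 + 0.0361 + 0.0841 + 0.0100 + 0.1024 = 0.2426
Σp_2ᵢ² = 0.29² + 0.15² + 0.02² + 0.20² + 0.34² = 0.0841 + 0.0225 + 0.0004 + 0.0400 + 0.1156 = 0.2626
O = 0.1921 / √(0.2426 × 0.2626) = 0.1921 / 0.25240 = 0.7611

0.76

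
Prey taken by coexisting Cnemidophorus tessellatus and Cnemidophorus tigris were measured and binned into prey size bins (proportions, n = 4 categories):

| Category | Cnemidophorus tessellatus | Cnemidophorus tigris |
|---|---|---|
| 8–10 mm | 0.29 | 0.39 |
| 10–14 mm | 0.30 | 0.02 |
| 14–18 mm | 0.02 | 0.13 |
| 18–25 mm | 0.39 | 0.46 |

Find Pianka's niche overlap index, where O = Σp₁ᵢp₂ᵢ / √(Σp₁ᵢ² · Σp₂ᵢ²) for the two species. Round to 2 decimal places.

0.85

Σ p₁ᵢp₂ᵢ = 0.1131 + 0.0060 + 0.0026 + 0.1794 = 0.3011
Σp_1ᵢ² = 0.29² + 0.30² + 0.02² + 0.39² = 0.0841 + 0.0900 + 0.0004 + 0.1521 = 0.3266
Σp_2ᵢ² = 0.39² + 0.02² + 0.13² + 0.46² = 0.1521 + 0.0004 + 0.0169 + 0.2116 = 0.3810
O = 0.3011 / √(0.3266 × 0.3810) = 0.3011 / 0.35275 = 0.8536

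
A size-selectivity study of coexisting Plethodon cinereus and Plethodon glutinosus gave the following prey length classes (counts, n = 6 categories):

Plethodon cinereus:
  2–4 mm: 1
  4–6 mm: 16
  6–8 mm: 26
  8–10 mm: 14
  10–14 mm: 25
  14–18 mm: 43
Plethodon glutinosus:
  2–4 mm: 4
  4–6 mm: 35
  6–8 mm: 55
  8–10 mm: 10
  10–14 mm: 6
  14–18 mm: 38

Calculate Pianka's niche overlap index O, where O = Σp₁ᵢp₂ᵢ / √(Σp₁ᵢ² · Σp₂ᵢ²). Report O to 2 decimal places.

Proportions for Plethodon cinereus (n=125): 1/125=0.0080, 16/125=0.1280, 26/125=0.2080, 14/125=0.1120, 25/125=0.2000, 43/125=0.3440
Proportions for Plethodon glutinosus (n=148): 4/148=0.0270, 35/148=0.2365, 55/148=0.3716, 10/148=0.0676, 6/148=0.0405, 38/148=0.2568
Σ p₁ᵢp₂ᵢ = 0.000216 + 0.030272 + 0.077293 + 0.007571 + 0.008100 + 0.088339 = 0.211791
Σp_1ᵢ² = 0.0080² + 0.1280² + 0.2080² + 0.1120² + 0.2000² + 0.3440² = 0.000064 + 0.016384 + 0.043264 + 0.012544 + 0.040000 + 0.118336 = 0.230592
Σp_2ᵢ² = 0.0270² + 0.2365² + 0.3716² + 0.0676² + 0.0405² + 0.2568² = 0.000729 + 0.055932 + 0.138087 + 0.004570 + 0.001640 + 0.065946 = 0.266904
O = 0.211791 / √(0.230592 × 0.266904) = 0.211791 / 0.2480845 = 0.8537

0.85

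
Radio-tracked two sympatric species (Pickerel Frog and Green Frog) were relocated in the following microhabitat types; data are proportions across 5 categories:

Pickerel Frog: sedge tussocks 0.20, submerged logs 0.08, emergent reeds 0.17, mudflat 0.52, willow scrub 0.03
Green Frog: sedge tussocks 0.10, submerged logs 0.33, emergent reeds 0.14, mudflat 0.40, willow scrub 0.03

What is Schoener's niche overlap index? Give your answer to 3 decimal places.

0.750

Σ|p₁ᵢ − p₂ᵢ| = 0.10 + 0.25 + 0.03 + 0.12 + 0.00 = 0.50
D = 1 − ½ × 0.50 = 1 − 0.250 = 0.75000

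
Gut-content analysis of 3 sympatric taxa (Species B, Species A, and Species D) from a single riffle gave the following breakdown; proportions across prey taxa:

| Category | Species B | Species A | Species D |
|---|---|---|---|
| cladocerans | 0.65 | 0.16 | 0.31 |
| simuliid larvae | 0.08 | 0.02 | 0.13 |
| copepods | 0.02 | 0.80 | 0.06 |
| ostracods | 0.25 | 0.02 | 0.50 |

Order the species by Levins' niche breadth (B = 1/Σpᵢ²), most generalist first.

Σp_Bᵢ² = 0.65² + 0.08² + 0.02² + 0.25² = 0.4225 + 0.0064 + 0.0004 + 0.0625 = 0.4918
B_B = 1 / 0.4918 = 2.0333
Σp_Aᵢ² = 0.16² + 0.02² + 0.80² + 0.02² = 0.0256 + 0.0004 + 0.6400 + 0.0004 = 0.6664
B_A = 1 / 0.6664 = 1.5006
Σp_Dᵢ² = 0.31² + 0.13² + 0.06² + 0.50² = 0.0961 + 0.0169 + 0.0036 + 0.2500 = 0.3666
B_D = 1 / 0.3666 = 2.7278
Ranking by B (broadest → narrowest): Species D (2.73) > Species B (2.03) > Species A (1.50)

Species D > Species B > Species A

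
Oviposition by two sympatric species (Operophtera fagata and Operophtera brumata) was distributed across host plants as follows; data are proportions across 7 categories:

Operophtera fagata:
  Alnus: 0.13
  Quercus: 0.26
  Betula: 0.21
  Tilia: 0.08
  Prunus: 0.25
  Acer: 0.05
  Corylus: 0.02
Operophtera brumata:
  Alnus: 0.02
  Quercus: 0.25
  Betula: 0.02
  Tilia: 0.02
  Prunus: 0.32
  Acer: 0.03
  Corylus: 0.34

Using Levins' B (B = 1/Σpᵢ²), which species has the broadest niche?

Operophtera fagata

Σp_fagaᵢ² = 0.13² + 0.26² + 0.21² + 0.08² + 0.25² + 0.05² + 0.02² = 0.0169 + 0.0676 + 0.0441 + 0.0064 + 0.0625 + 0.0025 + 0.0004 = 0.2004
B_faga = 1 / 0.2004 = 4.9900
Σp_brumᵢ² = 0.02² + 0.25² + 0.02² + 0.02² + 0.32² + 0.03² + 0.34² = 0.0004 + 0.0625 + 0.0004 + 0.0004 + 0.1024 + 0.0009 + 0.1156 = 0.2826
B_brum = 1 / 0.2826 = 3.5386
Highest B → broadest niche (most generalist): Operophtera fagata (B = 4.99).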